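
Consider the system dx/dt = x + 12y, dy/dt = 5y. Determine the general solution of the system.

x(t) = c_1e^(t) - 3c_2e^(5t), y(t) = -c_2e^(5t)

Coefficient matrix A = [[1, 12], [0, 5]].
Characteristic polynomial det(A - λI) = λ^2 - 6λ + 5 = 0.
Eigenvalues λ = 1, 5.
For λ=1: (A-λI) row 1 is [0, 12], so an eigenvector is (1, 0).
For λ=5: (A-λI) row 1 is [-4, 12], so an eigenvector is (-3, -1).
General solution: c_1e^(t)(1,0) + c_2e^(5t)(-3,-1).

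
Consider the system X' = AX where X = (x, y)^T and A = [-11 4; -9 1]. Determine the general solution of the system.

Coefficient matrix A = [[-11, 4], [-9, 1]].
Characteristic polynomial det(A - λI) = λ^2 + 10λ + 25 = 0.
Single eigenvalue λ = -5 with algebraic multiplicity 2.
Eigenvector v = (2,3); generalized eigenvector w with (A-λI)w=v is (1,2).
General solution: e^(-5t)[C_1·v + C_2·(t·v + w)].

x(t) = 2C_1e^(-5t) + 2C_2te^(-5t) + C_2e^(-5t), y(t) = 3C_1e^(-5t) + 3C_2te^(-5t) + 2C_2e^(-5t)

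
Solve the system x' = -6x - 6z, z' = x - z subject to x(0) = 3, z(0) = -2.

x(t) = 6e^(-3t) - 3e^(-4t), z(t) = -3e^(-3t) + e^(-4t)

Coefficient matrix A = [[-6, -6], [1, -1]].
Characteristic polynomial det(A - λI) = λ^2 + 7λ + 12 = 0.
Eigenvalues λ = -3, -4.
For λ=-3: (A-λI) row 1 is [-3, -6], so an eigenvector is (-2, 1).
For λ=-4: (A-λI) row 1 is [-2, -6], so an eigenvector is (-3, 1).
General solution: C_1e^(-3t)(-2,1) + C_2e^(-4t)(-3,1).
Applying x(0)=3, z(0)=-2 gives C_1=-3, C_2=1.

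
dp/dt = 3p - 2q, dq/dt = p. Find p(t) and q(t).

Coefficient matrix A = [[3, -2], [1, 0]].
Characteristic polynomial det(A - λI) = λ^2 - 3λ + 2 = 0.
Eigenvalues λ = 1, 2.
For λ=1: (A-λI) row 1 is [2, -2], so an eigenvector is (1, 1).
For λ=2: (A-λI) row 1 is [1, -2], so an eigenvector is (2, 1).
General solution: C_1e^(t)(1,1) + C_2e^(2t)(2,1).

p(t) = C_1e^(t) + 2C_2e^(2t), q(t) = C_1e^(t) + C_2e^(2t)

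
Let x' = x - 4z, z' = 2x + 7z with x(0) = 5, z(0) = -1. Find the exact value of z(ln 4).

2816

A = [[1,-4],[2,7]]; eigenvalues λ = 3, 5.
Eigenvectors: (-2,1) for λ=3, (1,-1) for λ=5.
From the initial condition, c_1 = -4, c_2 = -3.
z(ln 4) = (-4)(4^3)(1) + (-3)(4^5)(-1) = 2816.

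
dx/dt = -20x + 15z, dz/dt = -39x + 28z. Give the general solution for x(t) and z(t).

x(t) = c_1e^(4t)sin(3t) - 2c_1e^(4t)cos(3t) - 2c_2e^(4t)sin(3t) - c_2e^(4t)cos(3t), z(t) = 2c_1e^(4t)sin(3t) - 3c_1e^(4t)cos(3t) - 3c_2e^(4t)sin(3t) - 2c_2e^(4t)cos(3t)

Coefficient matrix A = [[-20, 15], [-39, 28]].
Characteristic polynomial det(A - λI) = λ^2 - 8λ + 25 = 0.
Eigenvalues λ = 4 ± 3i (complex conjugate pair).
For λ=4+3i: an eigenvector is (-2,-3) - i(1,2) = (-2 - i, -3 - 2i).
A real fundamental pair from Re and Im of e^((4+3i)t)v: X_1 = e^(4t)(cos(3t)·(-2,-3) + sin(3t)·(1,2)), X_2 = e^(4t)(sin(3t)·(-2,-3) - cos(3t)·(1,2)).
General solution: c_1X_1 + c_2X_2.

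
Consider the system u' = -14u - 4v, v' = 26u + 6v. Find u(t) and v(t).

Coefficient matrix A = [[-14, -4], [26, 6]].
Characteristic polynomial det(A - λI) = λ^2 + 8λ + 20 = 0.
Eigenvalues λ = -4 ± 2i (complex conjugate pair).
For λ=-4+2i: an eigenvector is (-1,2) - i(1,-3) = (-1 - i, 2 + 3i).
A real fundamental pair from Re and Im of e^((-4+2i)t)v: X_1 = e^(-4t)(cos(2t)·(-1,2) + sin(2t)·(1,-3)), X_2 = e^(-4t)(sin(2t)·(-1,2) - cos(2t)·(1,-3)).
General solution: c_1X_1 + c_2X_2.

u(t) = c_1e^(-4t)sin(2t) - c_1e^(-4t)cos(2t) - c_2e^(-4t)sin(2t) - c_2e^(-4t)cos(2t), v(t) = -3c_1e^(-4t)sin(2t) + 2c_1e^(-4t)cos(2t) + 2c_2e^(-4t)sin(2t) + 3c_2e^(-4t)cos(2t)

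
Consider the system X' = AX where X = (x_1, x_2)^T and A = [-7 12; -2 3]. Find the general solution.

x_1(t) = 3K_1e^(-3t) + 2K_2e^(-t), x_2(t) = K_1e^(-3t) + K_2e^(-t)

Coefficient matrix A = [[-7, 12], [-2, 3]].
Characteristic polynomial det(A - λI) = λ^2 + 4λ + 3 = 0.
Eigenvalues λ = -3, -1.
For λ=-3: (A-λI) row 1 is [-4, 12], so an eigenvector is (3, 1).
For λ=-1: (A-λI) row 1 is [-6, 12], so an eigenvector is (2, 1).
General solution: K_1e^(-3t)(3,1) + K_2e^(-t)(2,1).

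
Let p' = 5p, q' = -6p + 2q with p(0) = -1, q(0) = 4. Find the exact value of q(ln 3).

A = [[5,0],[-6,2]]; eigenvalues λ = 5, 2.
Eigenvectors: (1,-2) for λ=5, (0,1) for λ=2.
From the initial condition, c_1 = -1, c_2 = 2.
q(ln 3) = (-1)(3^5)(-2) + (2)(3^2)(1) = 504.

504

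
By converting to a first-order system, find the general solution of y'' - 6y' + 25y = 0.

Let x_1 = y, x_2 = y'. Then x_1' = x_2 and x_2' = -25x_1 + 6x_2.
A = [[0,1],[-25,6]]; det(A-λI) = λ^2 - 6λ + 25.
Eigenvalues λ = 3 ± 4i.

y(t) = C_1e^(3t)cos(4t) + C_2e^(3t)sin(4t)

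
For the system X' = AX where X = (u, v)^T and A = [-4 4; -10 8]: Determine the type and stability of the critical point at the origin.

A = [[-4,4],[-10,8]]; det(A-λI) = λ^2 - 4λ + 8.
λ = 2 ± 2i: positive real part.

unstable spiral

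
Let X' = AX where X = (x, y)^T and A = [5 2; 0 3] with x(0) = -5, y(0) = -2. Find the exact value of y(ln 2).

-16

A = [[5,2],[0,3]]; eigenvalues λ = 3, 5.
Eigenvectors: (1,-1) for λ=3, (1,0) for λ=5.
From the initial condition, c_1 = 2, c_2 = -7.
y(ln 2) = (2)(2^3)(-1) + (-7)(2^5)(0) = -16.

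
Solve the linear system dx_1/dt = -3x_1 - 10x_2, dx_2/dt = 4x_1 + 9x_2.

Coefficient matrix A = [[-3, -10], [4, 9]].
Characteristic polynomial det(A - λI) = λ^2 - 6λ + 13 = 0.
Eigenvalues λ = 3 ± 2i (complex conjugate pair).
For λ=3+2i: an eigenvector is (2,-1) - i(-1,1) = (2 + i, -1 - i).
A real fundamental pair from Re and Im of e^((3+2i)t)v: X_1 = e^(3t)(cos(2t)·(2,-1) + sin(2t)·(-1,1)), X_2 = e^(3t)(sin(2t)·(2,-1) - cos(2t)·(-1,1)).
General solution: C_1X_1 + C_2X_2.

x_1(t) = -C_1e^(3t)sin(2t) + 2C_1e^(3t)cos(2t) + 2C_2e^(3t)sin(2t) + C_2e^(3t)cos(2t), x_2(t) = C_1e^(3t)sin(2t) - C_1e^(3t)cos(2t) - C_2e^(3t)sin(2t) - C_2e^(3t)cos(2t)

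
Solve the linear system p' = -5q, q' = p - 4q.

p(t) = 2K_1e^(-2t)sin(t) + K_1e^(-2t)cos(t) + K_2e^(-2t)sin(t) - 2K_2e^(-2t)cos(t), q(t) = K_1e^(-2t)sin(t) - K_2e^(-2t)cos(t)

Coefficient matrix A = [[0, -5], [1, -4]].
Characteristic polynomial det(A - λI) = λ^2 + 4λ + 5 = 0.
Eigenvalues λ = -2 ± i (complex conjugate pair).
For λ=-2+i: an eigenvector is (1,0) - i(2,1) = (1 - 2i, 0 - i).
A real fundamental pair from Re and Im of e^((-2+i)t)v: X_1 = e^(-2t)(cos(t)·(1,0) + sin(t)·(2,1)), X_2 = e^(-2t)(sin(t)·(1,0) - cos(t)·(2,1)).
General solution: K_1X_1 + K_2X_2.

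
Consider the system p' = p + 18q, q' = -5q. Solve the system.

p(t) = 3K_1e^(-5t) - K_2e^(t), q(t) = -K_1e^(-5t)

Coefficient matrix A = [[1, 18], [0, -5]].
Characteristic polynomial det(A - λI) = λ^2 + 4λ - 5 = 0.
Eigenvalues λ = -5, 1.
For λ=-5: (A-λI) row 1 is [6, 18], so an eigenvector is (3, -1).
For λ=1: (A-λI) row 1 is [0, 18], so an eigenvector is (-1, 0).
General solution: K_1e^(-5t)(3,-1) + K_2e^(t)(-1,0).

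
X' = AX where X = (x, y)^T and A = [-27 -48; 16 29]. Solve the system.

x(t) = 3c_1e^(5t) + 2c_2e^(-3t), y(t) = -2c_1e^(5t) - c_2e^(-3t)

Coefficient matrix A = [[-27, -48], [16, 29]].
Characteristic polynomial det(A - λI) = λ^2 - 2λ - 15 = 0.
Eigenvalues λ = 5, -3.
For λ=5: (A-λI) row 1 is [-32, -48], so an eigenvector is (3, -2).
For λ=-3: (A-λI) row 1 is [-24, -48], so an eigenvector is (2, -1).
General solution: c_1e^(5t)(3,-2) + c_2e^(-3t)(2,-1).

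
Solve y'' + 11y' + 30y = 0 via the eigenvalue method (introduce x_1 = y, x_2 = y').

y(t) = c_1e^(-5t) + c_2e^(-6t)

Let x_1 = y, x_2 = y'. Then x_1' = x_2 and x_2' = -30x_1 - 11x_2.
A = [[0,1],[-30,-11]]; det(A-λI) = λ^2 + 11λ + 30.
Eigenvalues λ = -5, -6 with eigenvectors (1,-5), (1,-6).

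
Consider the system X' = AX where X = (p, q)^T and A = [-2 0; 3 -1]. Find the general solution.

p(t) = c_2e^(-2t), q(t) = c_1e^(-t) - 3c_2e^(-2t)

Coefficient matrix A = [[-2, 0], [3, -1]].
Characteristic polynomial det(A - λI) = λ^2 + 3λ + 2 = 0.
Eigenvalues λ = -1, -2.
For λ=-1: (A-λI) row 1 is [-1, 0], so an eigenvector is (0, 1).
For λ=-2: (A-λI) row 2 is [3, 1], so an eigenvector is (1, -3).
General solution: c_1e^(-t)(0,1) + c_2e^(-2t)(1,-3).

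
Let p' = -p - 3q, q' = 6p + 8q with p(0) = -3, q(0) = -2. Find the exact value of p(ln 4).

4992

A = [[-1,-3],[6,8]]; eigenvalues λ = 5, 2.
Eigenvectors: (-1,2) for λ=5, (-1,1) for λ=2.
From the initial condition, c_1 = -5, c_2 = 8.
p(ln 4) = (-5)(4^5)(-1) + (8)(4^2)(-1) = 4992.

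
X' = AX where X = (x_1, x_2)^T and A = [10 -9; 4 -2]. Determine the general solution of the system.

x_1(t) = -3K_1e^(4t) - 3K_2te^(4t) + K_2e^(4t), x_2(t) = -2K_1e^(4t) - 2K_2te^(4t) + K_2e^(4t)

Coefficient matrix A = [[10, -9], [4, -2]].
Characteristic polynomial det(A - λI) = λ^2 - 8λ + 16 = 0.
Single eigenvalue λ = 4 with algebraic multiplicity 2.
Eigenvector v = (-3,-2); generalized eigenvector w with (A-λI)w=v is (1,1).
General solution: e^(4t)[K_1·v + K_2·(t·v + w)].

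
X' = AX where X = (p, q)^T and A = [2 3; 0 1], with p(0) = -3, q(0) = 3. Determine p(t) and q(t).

Coefficient matrix A = [[2, 3], [0, 1]].
Characteristic polynomial det(A - λI) = λ^2 - 3λ + 2 = 0.
Eigenvalues λ = 2, 1.
For λ=2: (A-λI) row 1 is [0, 3], so an eigenvector is (-1, 0).
For λ=1: (A-λI) row 1 is [1, 3], so an eigenvector is (3, -1).
General solution: C_1e^(2t)(-1,0) + C_2e^(t)(3,-1).
Applying p(0)=-3, q(0)=3 gives C_1=-6, C_2=-3.

p(t) = 6e^(2t) - 9e^(t), q(t) = 3e^(t)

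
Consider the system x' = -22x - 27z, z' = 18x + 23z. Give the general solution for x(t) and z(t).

Coefficient matrix A = [[-22, -27], [18, 23]].
Characteristic polynomial det(A - λI) = λ^2 - λ - 20 = 0.
Eigenvalues λ = 5, -4.
For λ=5: (A-λI) row 1 is [-27, -27], so an eigenvector is (1, -1).
For λ=-4: (A-λI) row 1 is [-18, -27], so an eigenvector is (3, -2).
General solution: C_1e^(5t)(1,-1) + C_2e^(-4t)(3,-2).

x(t) = C_1e^(5t) + 3C_2e^(-4t), z(t) = -C_1e^(5t) - 2C_2e^(-4t)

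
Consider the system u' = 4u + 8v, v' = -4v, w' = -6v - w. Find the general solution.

Coefficient matrix A = [[4, 8, 0], [0, -4, 0], [0, -6, -1]].
det(A - λI) = 0 gives eigenvalues λ = 4, -4, -1.
For λ=4: eigenvector (1,0,0).
For λ=-4: eigenvector (-1,1,2).
For λ=-1: eigenvector (0,0,1).
General solution: K_1e^(4t)(1,0,0) + K_2e^(-4t)(-1,1,2) + K_3e^(-t)(0,0,1).

u(t) = K_1e^(4t) - K_2e^(-4t), v(t) = K_2e^(-4t), w(t) = 2K_2e^(-4t) + K_3e^(-t)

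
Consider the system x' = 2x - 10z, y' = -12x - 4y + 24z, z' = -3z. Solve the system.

x(t) = K_1e^(2t) + 2K_3e^(-3t), y(t) = -2K_1e^(2t) + K_2e^(-4t), z(t) = K_3e^(-3t)

Coefficient matrix A = [[2, 0, -10], [-12, -4, 24], [0, 0, -3]].
det(A - λI) = 0 gives eigenvalues λ = 2, -4, -3.
For λ=2: eigenvector (1,-2,0).
For λ=-4: eigenvector (0,1,0).
For λ=-3: eigenvector (2,0,1).
General solution: K_1e^(2t)(1,-2,0) + K_2e^(-4t)(0,1,0) + K_3e^(-3t)(2,0,1).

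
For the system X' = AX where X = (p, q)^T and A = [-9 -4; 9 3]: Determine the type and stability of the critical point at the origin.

A = [[-9,-4],[9,3]]; det(A-λI) = λ^2 + 6λ + 9.
repeated λ = -3 with a single eigenvector.

stable improper node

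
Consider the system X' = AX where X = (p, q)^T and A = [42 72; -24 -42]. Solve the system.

Coefficient matrix A = [[42, 72], [-24, -42]].
Characteristic polynomial det(A - λI) = λ^2 - 36 = 0.
Eigenvalues λ = -6, 6.
For λ=-6: (A-λI) row 1 is [48, 72], so an eigenvector is (-3, 2).
For λ=6: (A-λI) row 1 is [36, 72], so an eigenvector is (2, -1).
General solution: K_1e^(-6t)(-3,2) + K_2e^(6t)(2,-1).

p(t) = -3K_1e^(-6t) + 2K_2e^(6t), q(t) = 2K_1e^(-6t) - K_2e^(6t)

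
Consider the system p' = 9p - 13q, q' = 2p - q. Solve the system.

p(t) = 3K_1e^(4t)sin(t) - 2K_1e^(4t)cos(t) - 2K_2e^(4t)sin(t) - 3K_2e^(4t)cos(t), q(t) = K_1e^(4t)sin(t) - K_1e^(4t)cos(t) - K_2e^(4t)sin(t) - K_2e^(4t)cos(t)

Coefficient matrix A = [[9, -13], [2, -1]].
Characteristic polynomial det(A - λI) = λ^2 - 8λ + 17 = 0.
Eigenvalues λ = 4 ± i (complex conjugate pair).
For λ=4+i: an eigenvector is (-2,-1) - i(3,1) = (-2 - 3i, -1 - i).
A real fundamental pair from Re and Im of e^((4+i)t)v: X_1 = e^(4t)(cos(t)·(-2,-1) + sin(t)·(3,1)), X_2 = e^(4t)(sin(t)·(-2,-1) - cos(t)·(3,1)).
General solution: K_1X_1 + K_2X_2.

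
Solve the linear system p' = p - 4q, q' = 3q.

p(t) = -2K_1e^(3t) + K_2e^(t), q(t) = K_1e^(3t)

Coefficient matrix A = [[1, -4], [0, 3]].
Characteristic polynomial det(A - λI) = λ^2 - 4λ + 3 = 0.
Eigenvalues λ = 3, 1.
For λ=3: (A-λI) row 1 is [-2, -4], so an eigenvector is (-2, 1).
For λ=1: (A-λI) row 1 is [0, -4], so an eigenvector is (1, 0).
General solution: K_1e^(3t)(-2,1) + K_2e^(t)(1,0).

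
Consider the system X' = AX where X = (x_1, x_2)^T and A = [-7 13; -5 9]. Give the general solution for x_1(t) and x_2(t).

x_1(t) = -2C_1e^(t)sin(t) - 3C_1e^(t)cos(t) - 3C_2e^(t)sin(t) + 2C_2e^(t)cos(t), x_2(t) = -C_1e^(t)sin(t) - 2C_1e^(t)cos(t) - 2C_2e^(t)sin(t) + C_2e^(t)cos(t)

Coefficient matrix A = [[-7, 13], [-5, 9]].
Characteristic polynomial det(A - λI) = λ^2 - 2λ + 2 = 0.
Eigenvalues λ = 1 ± i (complex conjugate pair).
For λ=1+i: an eigenvector is (-3,-2) - i(-2,-1) = (-3 + 2i, -2 + i).
A real fundamental pair from Re and Im of e^((1+i)t)v: X_1 = e^(t)(cos(t)·(-3,-2) + sin(t)·(-2,-1)), X_2 = e^(t)(sin(t)·(-3,-2) - cos(t)·(-2,-1)).
General solution: C_1X_1 + C_2X_2.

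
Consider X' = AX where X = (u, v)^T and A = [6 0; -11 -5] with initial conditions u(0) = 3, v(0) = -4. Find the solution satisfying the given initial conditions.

Coefficient matrix A = [[6, 0], [-11, -5]].
Characteristic polynomial det(A - λI) = λ^2 - λ - 30 = 0.
Eigenvalues λ = -5, 6.
For λ=-5: (A-λI) row 1 is [11, 0], so an eigenvector is (0, -1).
For λ=6: (A-λI) row 2 is [-11, -11], so an eigenvector is (1, -1).
General solution: C_1e^(-5t)(0,-1) + C_2e^(6t)(1,-1).
Applying u(0)=3, v(0)=-4 gives C_1=1, C_2=3.

u(t) = 3e^(6t), v(t) = -3e^(6t) - e^(-5t)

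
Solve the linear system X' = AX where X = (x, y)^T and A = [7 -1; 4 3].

Coefficient matrix A = [[7, -1], [4, 3]].
Characteristic polynomial det(A - λI) = λ^2 - 10λ + 25 = 0.
Single eigenvalue λ = 5 with algebraic multiplicity 2.
Eigenvector v = (-1,-2); generalized eigenvector w with (A-λI)w=v is (1,3).
General solution: e^(5t)[K_1·v + K_2·(t·v + w)].

x(t) = -K_1e^(5t) - K_2te^(5t) + K_2e^(5t), y(t) = -2K_1e^(5t) - 2K_2te^(5t) + 3K_2e^(5t)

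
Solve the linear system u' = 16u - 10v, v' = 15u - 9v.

Coefficient matrix A = [[16, -10], [15, -9]].
Characteristic polynomial det(A - λI) = λ^2 - 7λ + 6 = 0.
Eigenvalues λ = 1, 6.
For λ=1: (A-λI) row 1 is [15, -10], so an eigenvector is (-2, -3).
For λ=6: (A-λI) row 1 is [10, -10], so an eigenvector is (-1, -1).
General solution: c_1e^(t)(-2,-3) + c_2e^(6t)(-1,-1).

u(t) = -2c_1e^(t) - c_2e^(6t), v(t) = -3c_1e^(t) - c_2e^(6t)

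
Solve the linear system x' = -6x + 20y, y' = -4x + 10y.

Coefficient matrix A = [[-6, 20], [-4, 10]].
Characteristic polynomial det(A - λI) = λ^2 - 4λ + 20 = 0.
Eigenvalues λ = 2 ± 4i (complex conjugate pair).
For λ=2+4i: an eigenvector is (-2,-1) - i(-1,0) = (-2 + i, -1).
A real fundamental pair from Re and Im of e^((2+4i)t)v: X_1 = e^(2t)(cos(4t)·(-2,-1) + sin(4t)·(-1,0)), X_2 = e^(2t)(sin(4t)·(-2,-1) - cos(4t)·(-1,0)).
General solution: K_1X_1 + K_2X_2.

x(t) = -K_1e^(2t)sin(4t) - 2K_1e^(2t)cos(4t) - 2K_2e^(2t)sin(4t) + K_2e^(2t)cos(4t), y(t) = -K_1e^(2t)cos(4t) - K_2e^(2t)sin(4t)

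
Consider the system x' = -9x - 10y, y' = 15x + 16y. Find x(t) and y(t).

Coefficient matrix A = [[-9, -10], [15, 16]].
Characteristic polynomial det(A - λI) = λ^2 - 7λ + 6 = 0.
Eigenvalues λ = 1, 6.
For λ=1: (A-λI) row 1 is [-10, -10], so an eigenvector is (-1, 1).
For λ=6: (A-λI) row 1 is [-15, -10], so an eigenvector is (-2, 3).
General solution: c_1e^(t)(-1,1) + c_2e^(6t)(-2,3).

x(t) = -c_1e^(t) - 2c_2e^(6t), y(t) = c_1e^(t) + 3c_2e^(6t)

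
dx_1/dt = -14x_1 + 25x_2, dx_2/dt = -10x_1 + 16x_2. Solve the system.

x_1(t) = 2c_1e^(t)sin(5t) + c_1e^(t)cos(5t) + c_2e^(t)sin(5t) - 2c_2e^(t)cos(5t), x_2(t) = c_1e^(t)sin(5t) + c_1e^(t)cos(5t) + c_2e^(t)sin(5t) - c_2e^(t)cos(5t)

Coefficient matrix A = [[-14, 25], [-10, 16]].
Characteristic polynomial det(A - λI) = λ^2 - 2λ + 26 = 0.
Eigenvalues λ = 1 ± 5i (complex conjugate pair).
For λ=1+5i: an eigenvector is (1,1) - i(2,1) = (1 - 2i, 1 - i).
A real fundamental pair from Re and Im of e^((1+5i)t)v: X_1 = e^(t)(cos(5t)·(1,1) + sin(5t)·(2,1)), X_2 = e^(t)(sin(5t)·(1,1) - cos(5t)·(2,1)).
General solution: c_1X_1 + c_2X_2.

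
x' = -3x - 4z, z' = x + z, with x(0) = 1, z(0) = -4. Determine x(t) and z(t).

x(t) = 14te^(-t) + e^(-t), z(t) = -7te^(-t) - 4e^(-t)

Coefficient matrix A = [[-3, -4], [1, 1]].
Characteristic polynomial det(A - λI) = λ^2 + 2λ + 1 = 0.
Single eigenvalue λ = -1 with algebraic multiplicity 2.
Eigenvector v = (2,-1); generalized eigenvector w with (A-λI)w=v is (1,-1).
General solution: e^(-t)[K_1·v + K_2·(t·v + w)].
Applying x(0)=1, z(0)=-4 gives K_1=-3, K_2=7.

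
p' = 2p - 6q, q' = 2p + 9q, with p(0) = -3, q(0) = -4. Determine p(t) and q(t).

Coefficient matrix A = [[2, -6], [2, 9]].
Characteristic polynomial det(A - λI) = λ^2 - 11λ + 30 = 0.
Eigenvalues λ = 5, 6.
For λ=5: (A-λI) row 1 is [-3, -6], so an eigenvector is (2, -1).
For λ=6: (A-λI) row 1 is [-4, -6], so an eigenvector is (-3, 2).
General solution: C_1e^(5t)(2,-1) + C_2e^(6t)(-3,2).
Applying p(0)=-3, q(0)=-4 gives C_1=-18, C_2=-11.

p(t) = 33e^(6t) - 36e^(5t), q(t) = -22e^(6t) + 18e^(5t)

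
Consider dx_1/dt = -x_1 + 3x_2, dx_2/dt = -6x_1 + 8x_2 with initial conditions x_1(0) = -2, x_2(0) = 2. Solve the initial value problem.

x_1(t) = 4e^(5t) - 6e^(2t), x_2(t) = 8e^(5t) - 6e^(2t)

Coefficient matrix A = [[-1, 3], [-6, 8]].
Characteristic polynomial det(A - λI) = λ^2 - 7λ + 10 = 0.
Eigenvalues λ = 2, 5.
For λ=2: (A-λI) row 1 is [-3, 3], so an eigenvector is (-1, -1).
For λ=5: (A-λI) row 1 is [-6, 3], so an eigenvector is (-1, -2).
General solution: K_1e^(2t)(-1,-1) + K_2e^(5t)(-1,-2).
Applying x_1(0)=-2, x_2(0)=2 gives K_1=6, K_2=-4.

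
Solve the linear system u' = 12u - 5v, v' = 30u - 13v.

Coefficient matrix A = [[12, -5], [30, -13]].
Characteristic polynomial det(A - λI) = λ^2 + λ - 6 = 0.
Eigenvalues λ = 2, -3.
For λ=2: (A-λI) row 1 is [10, -5], so an eigenvector is (1, 2).
For λ=-3: (A-λI) row 1 is [15, -5], so an eigenvector is (1, 3).
General solution: C_1e^(2t)(1,2) + C_2e^(-3t)(1,3).

u(t) = C_1e^(2t) + C_2e^(-3t), v(t) = 2C_1e^(2t) + 3C_2e^(-3t)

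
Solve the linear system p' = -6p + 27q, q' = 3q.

p(t) = 3C_1e^(3t) - C_2e^(-6t), q(t) = C_1e^(3t)

Coefficient matrix A = [[-6, 27], [0, 3]].
Characteristic polynomial det(A - λI) = λ^2 + 3λ - 18 = 0.
Eigenvalues λ = 3, -6.
For λ=3: (A-λI) row 1 is [-9, 27], so an eigenvector is (3, 1).
For λ=-6: (A-λI) row 1 is [0, 27], so an eigenvector is (-1, 0).
General solution: C_1e^(3t)(3,1) + C_2e^(-6t)(-1,0).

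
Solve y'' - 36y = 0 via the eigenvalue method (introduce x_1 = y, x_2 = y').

Let x_1 = y, x_2 = y'. Then x_1' = x_2 and x_2' = 36x_1.
A = [[0,1],[36,0]]; det(A-λI) = λ^2 - 36.
Eigenvalues λ = -6, 6 with eigenvectors (1,-6), (1,6).

y(t) = K_1e^(-6t) + K_2e^(6t)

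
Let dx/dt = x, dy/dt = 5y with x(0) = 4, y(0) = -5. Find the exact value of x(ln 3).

A = [[1,0],[0,5]]; eigenvalues λ = 5, 1.
Eigenvectors: (0,1) for λ=5, (-1,0) for λ=1.
From the initial condition, c_1 = -5, c_2 = -4.
x(ln 3) = (-5)(3^5)(0) + (-4)(3^1)(-1) = 12.

12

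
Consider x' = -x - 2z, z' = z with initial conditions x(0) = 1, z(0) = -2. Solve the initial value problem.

Coefficient matrix A = [[-1, -2], [0, 1]].
Characteristic polynomial det(A - λI) = λ^2 - 1 = 0.
Eigenvalues λ = -1, 1.
For λ=-1: (A-λI) row 1 is [0, -2], so an eigenvector is (1, 0).
For λ=1: (A-λI) row 1 is [-2, -2], so an eigenvector is (-1, 1).
General solution: c_1e^(-t)(1,0) + c_2e^(t)(-1,1).
Applying x(0)=1, z(0)=-2 gives c_1=-1, c_2=-2.

x(t) = 2e^(t) - e^(-t), z(t) = -2e^(t)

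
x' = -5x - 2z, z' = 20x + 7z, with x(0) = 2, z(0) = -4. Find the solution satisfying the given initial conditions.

Coefficient matrix A = [[-5, -2], [20, 7]].
Characteristic polynomial det(A - λI) = λ^2 - 2λ + 5 = 0.
Eigenvalues λ = 1 ± 2i (complex conjugate pair).
For λ=1+2i: an eigenvector is (0,-1) - i(1,-3) = (0 - i, -1 + 3i).
A real fundamental pair from Re and Im of e^((1+2i)t)v: X_1 = e^(t)(cos(2t)·(0,-1) + sin(2t)·(1,-3)), X_2 = e^(t)(sin(2t)·(0,-1) - cos(2t)·(1,-3)).
General solution: C_1X_1 + C_2X_2.
Applying x(0)=2, z(0)=-4 gives C_1=-2, C_2=-2.

x(t) = -2e^(t)sin(2t) + 2e^(t)cos(2t), z(t) = 8e^(t)sin(2t) - 4e^(t)cos(2t)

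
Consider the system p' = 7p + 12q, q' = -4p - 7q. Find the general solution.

p(t) = -3C_1e^(-t) - 2C_2e^(t), q(t) = 2C_1e^(-t) + C_2e^(t)

Coefficient matrix A = [[7, 12], [-4, -7]].
Characteristic polynomial det(A - λI) = λ^2 - 1 = 0.
Eigenvalues λ = -1, 1.
For λ=-1: (A-λI) row 1 is [8, 12], so an eigenvector is (-3, 2).
For λ=1: (A-λI) row 1 is [6, 12], so an eigenvector is (-2, 1).
General solution: C_1e^(-t)(-3,2) + C_2e^(t)(-2,1).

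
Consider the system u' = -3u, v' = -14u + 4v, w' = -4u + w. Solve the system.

u(t) = C_1e^(-3t), v(t) = 2C_1e^(-3t) + C_2e^(4t), w(t) = C_1e^(-3t) + C_3e^(t)

Coefficient matrix A = [[-3, 0, 0], [-14, 4, 0], [-4, 0, 1]].
det(A - λI) = 0 gives eigenvalues λ = -3, 4, 1.
For λ=-3: eigenvector (1,2,1).
For λ=4: eigenvector (0,1,0).
For λ=1: eigenvector (0,0,1).
General solution: C_1e^(-3t)(1,2,1) + C_2e^(4t)(0,1,0) + C_3e^(t)(0,0,1).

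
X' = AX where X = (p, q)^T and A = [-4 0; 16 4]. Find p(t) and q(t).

p(t) = -C_2e^(-4t), q(t) = C_1e^(4t) + 2C_2e^(-4t)

Coefficient matrix A = [[-4, 0], [16, 4]].
Characteristic polynomial det(A - λI) = λ^2 - 16 = 0.
Eigenvalues λ = 4, -4.
For λ=4: (A-λI) row 1 is [-8, 0], so an eigenvector is (0, 1).
For λ=-4: (A-λI) row 2 is [16, 8], so an eigenvector is (-1, 2).
General solution: C_1e^(4t)(0,1) + C_2e^(-4t)(-1,2).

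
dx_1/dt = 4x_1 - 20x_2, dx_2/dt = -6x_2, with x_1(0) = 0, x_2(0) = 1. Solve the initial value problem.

x_1(t) = -2e^(4t) + 2e^(-6t), x_2(t) = e^(-6t)

Coefficient matrix A = [[4, -20], [0, -6]].
Characteristic polynomial det(A - λI) = λ^2 + 2λ - 24 = 0.
Eigenvalues λ = 4, -6.
For λ=4: (A-λI) row 1 is [0, -20], so an eigenvector is (-1, 0).
For λ=-6: (A-λI) row 1 is [10, -20], so an eigenvector is (2, 1).
General solution: c_1e^(4t)(-1,0) + c_2e^(-6t)(2,1).
Applying x_1(0)=0, x_2(0)=1 gives c_1=2, c_2=1.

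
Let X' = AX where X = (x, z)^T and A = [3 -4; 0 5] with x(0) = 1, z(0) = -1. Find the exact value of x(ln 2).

A = [[3,-4],[0,5]]; eigenvalues λ = 3, 5.
Eigenvectors: (-1,0) for λ=3, (-2,1) for λ=5.
From the initial condition, c_1 = 1, c_2 = -1.
x(ln 2) = (1)(2^3)(-1) + (-1)(2^5)(-2) = 56.

56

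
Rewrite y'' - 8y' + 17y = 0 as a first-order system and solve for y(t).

Let x_1 = y, x_2 = y'. Then x_1' = x_2 and x_2' = -17x_1 + 8x_2.
A = [[0,1],[-17,8]]; det(A-λI) = λ^2 - 8λ + 17.
Eigenvalues λ = 4 ± i.

y(t) = C_1e^(4t)cos(t) + C_2e^(4t)sin(t)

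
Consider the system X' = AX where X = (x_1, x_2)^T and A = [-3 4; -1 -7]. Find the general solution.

x_1(t) = 2c_1e^(-5t) + 2c_2te^(-5t) - c_2e^(-5t), x_2(t) = -c_1e^(-5t) - c_2te^(-5t) + c_2e^(-5t)

Coefficient matrix A = [[-3, 4], [-1, -7]].
Characteristic polynomial det(A - λI) = λ^2 + 10λ + 25 = 0.
Single eigenvalue λ = -5 with algebraic multiplicity 2.
Eigenvector v = (2,-1); generalized eigenvector w with (A-λI)w=v is (-1,1).
General solution: e^(-5t)[c_1·v + c_2·(t·v + w)].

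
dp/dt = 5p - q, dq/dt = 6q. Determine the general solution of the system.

Coefficient matrix A = [[5, -1], [0, 6]].
Characteristic polynomial det(A - λI) = λ^2 - 11λ + 30 = 0.
Eigenvalues λ = 6, 5.
For λ=6: (A-λI) row 1 is [-1, -1], so an eigenvector is (1, -1).
For λ=5: (A-λI) row 1 is [0, -1], so an eigenvector is (-1, 0).
General solution: C_1e^(6t)(1,-1) + C_2e^(5t)(-1,0).

p(t) = C_1e^(6t) - C_2e^(5t), q(t) = -C_1e^(6t)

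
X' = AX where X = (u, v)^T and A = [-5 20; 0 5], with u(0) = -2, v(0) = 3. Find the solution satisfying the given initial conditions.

u(t) = 6e^(5t) - 8e^(-5t), v(t) = 3e^(5t)

Coefficient matrix A = [[-5, 20], [0, 5]].
Characteristic polynomial det(A - λI) = λ^2 - 25 = 0.
Eigenvalues λ = -5, 5.
For λ=-5: (A-λI) row 1 is [0, 20], so an eigenvector is (-1, 0).
For λ=5: (A-λI) row 1 is [-10, 20], so an eigenvector is (-2, -1).
General solution: C_1e^(-5t)(-1,0) + C_2e^(5t)(-2,-1).
Applying u(0)=-2, v(0)=3 gives C_1=8, C_2=-3.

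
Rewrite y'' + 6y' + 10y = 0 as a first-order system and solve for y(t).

Let x_1 = y, x_2 = y'. Then x_1' = x_2 and x_2' = -10x_1 - 6x_2.
A = [[0,1],[-10,-6]]; det(A-λI) = λ^2 + 6λ + 10.
Eigenvalues λ = -3 ± i.

y(t) = C_1e^(-3t)cos(t) + C_2e^(-3t)sin(t)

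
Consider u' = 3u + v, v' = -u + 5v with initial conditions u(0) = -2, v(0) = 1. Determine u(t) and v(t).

u(t) = 3te^(4t) - 2e^(4t), v(t) = 3te^(4t) + e^(4t)

Coefficient matrix A = [[3, 1], [-1, 5]].
Characteristic polynomial det(A - λI) = λ^2 - 8λ + 16 = 0.
Single eigenvalue λ = 4 with algebraic multiplicity 2.
Eigenvector v = (1,1); generalized eigenvector w with (A-λI)w=v is (-1,0).
General solution: e^(4t)[C_1·v + C_2·(t·v + w)].
Applying u(0)=-2, v(0)=1 gives C_1=1, C_2=3.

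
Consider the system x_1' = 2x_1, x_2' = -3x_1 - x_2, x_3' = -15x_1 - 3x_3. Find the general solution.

x_1(t) = C_1e^(2t), x_2(t) = -C_1e^(2t) + C_2e^(-t), x_3(t) = -3C_1e^(2t) + C_3e^(-3t)

Coefficient matrix A = [[2, 0, 0], [-3, -1, 0], [-15, 0, -3]].
det(A - λI) = 0 gives eigenvalues λ = 2, -1, -3.
For λ=2: eigenvector (1,-1,-3).
For λ=-1: eigenvector (0,1,0).
For λ=-3: eigenvector (0,0,1).
General solution: C_1e^(2t)(1,-1,-3) + C_2e^(-t)(0,1,0) + C_3e^(-3t)(0,0,1).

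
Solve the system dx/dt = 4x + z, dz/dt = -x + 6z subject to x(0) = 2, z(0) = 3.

Coefficient matrix A = [[4, 1], [-1, 6]].
Characteristic polynomial det(A - λI) = λ^2 - 10λ + 25 = 0.
Single eigenvalue λ = 5 with algebraic multiplicity 2.
Eigenvector v = (-1,-1); generalized eigenvector w with (A-λI)w=v is (1,0).
General solution: e^(5t)[K_1·v + K_2·(t·v + w)].
Applying x(0)=2, z(0)=3 gives K_1=-3, K_2=-1.

x(t) = te^(5t) + 2e^(5t), z(t) = te^(5t) + 3e^(5t)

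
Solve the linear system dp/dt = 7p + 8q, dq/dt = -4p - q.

p(t) = C_1e^(3t)sin(4t) + C_1e^(3t)cos(4t) + C_2e^(3t)sin(4t) - C_2e^(3t)cos(4t), q(t) = -C_1e^(3t)sin(4t) + C_2e^(3t)cos(4t)

Coefficient matrix A = [[7, 8], [-4, -1]].
Characteristic polynomial det(A - λI) = λ^2 - 6λ + 25 = 0.
Eigenvalues λ = 3 ± 4i (complex conjugate pair).
For λ=3+4i: an eigenvector is (1,0) - i(1,-1) = (1 - i, 0 + i).
A real fundamental pair from Re and Im of e^((3+4i)t)v: X_1 = e^(3t)(cos(4t)·(1,0) + sin(4t)·(1,-1)), X_2 = e^(3t)(sin(4t)·(1,0) - cos(4t)·(1,-1)).
General solution: C_1X_1 + C_2X_2.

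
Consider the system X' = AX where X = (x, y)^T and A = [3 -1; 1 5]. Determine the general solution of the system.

Coefficient matrix A = [[3, -1], [1, 5]].
Characteristic polynomial det(A - λI) = λ^2 - 8λ + 16 = 0.
Single eigenvalue λ = 4 with algebraic multiplicity 2.
Eigenvector v = (-1,1); generalized eigenvector w with (A-λI)w=v is (-2,3).
General solution: e^(4t)[c_1·v + c_2·(t·v + w)].

x(t) = -c_1e^(4t) - c_2te^(4t) - 2c_2e^(4t), y(t) = c_1e^(4t) + c_2te^(4t) + 3c_2e^(4t)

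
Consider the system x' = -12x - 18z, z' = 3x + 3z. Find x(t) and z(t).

x(t) = 2c_1e^(-3t) + 3c_2e^(-6t), z(t) = -c_1e^(-3t) - c_2e^(-6t)

Coefficient matrix A = [[-12, -18], [3, 3]].
Characteristic polynomial det(A - λI) = λ^2 + 9λ + 18 = 0.
Eigenvalues λ = -3, -6.
For λ=-3: (A-λI) row 1 is [-9, -18], so an eigenvector is (2, -1).
For λ=-6: (A-λI) row 1 is [-6, -18], so an eigenvector is (3, -1).
General solution: c_1e^(-3t)(2,-1) + c_2e^(-6t)(3,-1).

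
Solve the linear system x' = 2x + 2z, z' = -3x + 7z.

Coefficient matrix A = [[2, 2], [-3, 7]].
Characteristic polynomial det(A - λI) = λ^2 - 9λ + 20 = 0.
Eigenvalues λ = 5, 4.
For λ=5: (A-λI) row 1 is [-3, 2], so an eigenvector is (-2, -3).
For λ=4: (A-λI) row 1 is [-2, 2], so an eigenvector is (-1, -1).
General solution: C_1e^(5t)(-2,-3) + C_2e^(4t)(-1,-1).

x(t) = -2C_1e^(5t) - C_2e^(4t), z(t) = -3C_1e^(5t) - C_2e^(4t)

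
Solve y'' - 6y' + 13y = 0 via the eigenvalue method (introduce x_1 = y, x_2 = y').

y(t) = c_1e^(3t)cos(2t) + c_2e^(3t)sin(2t)

Let x_1 = y, x_2 = y'. Then x_1' = x_2 and x_2' = -13x_1 + 6x_2.
A = [[0,1],[-13,6]]; det(A-λI) = λ^2 - 6λ + 13.
Eigenvalues λ = 3 ± 2i.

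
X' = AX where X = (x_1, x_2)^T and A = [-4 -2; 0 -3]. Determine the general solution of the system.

Coefficient matrix A = [[-4, -2], [0, -3]].
Characteristic polynomial det(A - λI) = λ^2 + 7λ + 12 = 0.
Eigenvalues λ = -4, -3.
For λ=-4: (A-λI) row 1 is [0, -2], so an eigenvector is (1, 0).
For λ=-3: (A-λI) row 1 is [-1, -2], so an eigenvector is (2, -1).
General solution: c_1e^(-4t)(1,0) + c_2e^(-3t)(2,-1).

x_1(t) = c_1e^(-4t) + 2c_2e^(-3t), x_2(t) = -c_2e^(-3t)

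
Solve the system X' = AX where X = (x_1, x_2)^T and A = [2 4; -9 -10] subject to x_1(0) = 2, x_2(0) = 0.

x_1(t) = 12te^(-4t) + 2e^(-4t), x_2(t) = -18te^(-4t)

Coefficient matrix A = [[2, 4], [-9, -10]].
Characteristic polynomial det(A - λI) = λ^2 + 8λ + 16 = 0.
Single eigenvalue λ = -4 with algebraic multiplicity 2.
Eigenvector v = (-2,3); generalized eigenvector w with (A-λI)w=v is (1,-2).
General solution: e^(-4t)[K_1·v + K_2·(t·v + w)].
Applying x_1(0)=2, x_2(0)=0 gives K_1=-4, K_2=-6.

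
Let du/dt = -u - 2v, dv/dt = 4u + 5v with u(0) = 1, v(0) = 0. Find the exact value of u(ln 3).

A = [[-1,-2],[4,5]]; eigenvalues λ = 3, 1.
Eigenvectors: (-1,2) for λ=3, (-1,1) for λ=1.
From the initial condition, c_1 = 1, c_2 = -2.
u(ln 3) = (1)(3^3)(-1) + (-2)(3^1)(-1) = -21.

-21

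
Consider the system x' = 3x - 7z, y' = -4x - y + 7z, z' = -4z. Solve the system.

x(t) = -C_2e^(3t) + C_3e^(-4t), y(t) = C_1e^(-t) + C_2e^(3t) - C_3e^(-4t), z(t) = C_3e^(-4t)

Coefficient matrix A = [[3, 0, -7], [-4, -1, 7], [0, 0, -4]].
det(A - λI) = 0 gives eigenvalues λ = -1, 3, -4.
For λ=-1: eigenvector (0,1,0).
For λ=3: eigenvector (-1,1,0).
For λ=-4: eigenvector (1,-1,1).
General solution: C_1e^(-t)(0,1,0) + C_2e^(3t)(-1,1,0) + C_3e^(-4t)(1,-1,1).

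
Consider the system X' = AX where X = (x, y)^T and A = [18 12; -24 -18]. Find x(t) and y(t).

Coefficient matrix A = [[18, 12], [-24, -18]].
Characteristic polynomial det(A - λI) = λ^2 - 36 = 0.
Eigenvalues λ = -6, 6.
For λ=-6: (A-λI) row 1 is [24, 12], so an eigenvector is (1, -2).
For λ=6: (A-λI) row 1 is [12, 12], so an eigenvector is (1, -1).
General solution: C_1e^(-6t)(1,-2) + C_2e^(6t)(1,-1).

x(t) = C_1e^(-6t) + C_2e^(6t), y(t) = -2C_1e^(-6t) - C_2e^(6t)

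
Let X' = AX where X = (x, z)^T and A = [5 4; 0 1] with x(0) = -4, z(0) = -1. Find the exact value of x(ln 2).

A = [[5,4],[0,1]]; eigenvalues λ = 1, 5.
Eigenvectors: (1,-1) for λ=1, (-1,0) for λ=5.
From the initial condition, c_1 = 1, c_2 = 5.
x(ln 2) = (1)(2^1)(1) + (5)(2^5)(-1) = -158.

-158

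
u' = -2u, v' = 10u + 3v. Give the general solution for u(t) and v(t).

Coefficient matrix A = [[-2, 0], [10, 3]].
Characteristic polynomial det(A - λI) = λ^2 - λ - 6 = 0.
Eigenvalues λ = 3, -2.
For λ=3: (A-λI) row 1 is [-5, 0], so an eigenvector is (0, 1).
For λ=-2: (A-λI) row 2 is [10, 5], so an eigenvector is (-1, 2).
General solution: c_1e^(3t)(0,1) + c_2e^(-2t)(-1,2).

u(t) = -c_2e^(-2t), v(t) = c_1e^(3t) + 2c_2e^(-2t)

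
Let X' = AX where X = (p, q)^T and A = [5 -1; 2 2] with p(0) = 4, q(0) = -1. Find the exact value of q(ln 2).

64

A = [[5,-1],[2,2]]; eigenvalues λ = 3, 4.
Eigenvectors: (-1,-2) for λ=3, (-1,-1) for λ=4.
From the initial condition, c_1 = 5, c_2 = -9.
q(ln 2) = (5)(2^3)(-2) + (-9)(2^4)(-1) = 64.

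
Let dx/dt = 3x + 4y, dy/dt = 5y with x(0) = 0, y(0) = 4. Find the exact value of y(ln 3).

A = [[3,4],[0,5]]; eigenvalues λ = 3, 5.
Eigenvectors: (-1,0) for λ=3, (-2,-1) for λ=5.
From the initial condition, c_1 = 8, c_2 = -4.
y(ln 3) = (8)(3^3)(0) + (-4)(3^5)(-1) = 972.

972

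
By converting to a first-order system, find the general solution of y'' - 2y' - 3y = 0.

y(t) = K_1e^(-t) + K_2e^(3t)

Let x_1 = y, x_2 = y'. Then x_1' = x_2 and x_2' = 3x_1 + 2x_2.
A = [[0,1],[3,2]]; det(A-λI) = λ^2 - 2λ - 3.
Eigenvalues λ = -1, 3 with eigenvectors (1,-1), (1,3).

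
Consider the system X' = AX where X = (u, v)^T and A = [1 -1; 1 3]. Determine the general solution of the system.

Coefficient matrix A = [[1, -1], [1, 3]].
Characteristic polynomial det(A - λI) = λ^2 - 4λ + 4 = 0.
Single eigenvalue λ = 2 with algebraic multiplicity 2.
Eigenvector v = (1,-1); generalized eigenvector w with (A-λI)w=v is (-3,2).
General solution: e^(2t)[C_1·v + C_2·(t·v + w)].

u(t) = C_1e^(2t) + C_2te^(2t) - 3C_2e^(2t), v(t) = -C_1e^(2t) - C_2te^(2t) + 2C_2e^(2t)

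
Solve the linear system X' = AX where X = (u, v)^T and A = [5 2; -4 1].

u(t) = K_1e^(3t)sin(2t) - K_2e^(3t)cos(2t), v(t) = -K_1e^(3t)sin(2t) + K_1e^(3t)cos(2t) + K_2e^(3t)sin(2t) + K_2e^(3t)cos(2t)

Coefficient matrix A = [[5, 2], [-4, 1]].
Characteristic polynomial det(A - λI) = λ^2 - 6λ + 13 = 0.
Eigenvalues λ = 3 ± 2i (complex conjugate pair).
For λ=3+2i: an eigenvector is (0,1) - i(1,-1) = (0 - i, 1 + i).
A real fundamental pair from Re and Im of e^((3+2i)t)v: X_1 = e^(3t)(cos(2t)·(0,1) + sin(2t)·(1,-1)), X_2 = e^(3t)(sin(2t)·(0,1) - cos(2t)·(1,-1)).
General solution: K_1X_1 + K_2X_2.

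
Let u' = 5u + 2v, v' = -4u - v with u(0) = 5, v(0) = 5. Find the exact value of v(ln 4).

-880

A = [[5,2],[-4,-1]]; eigenvalues λ = 3, 1.
Eigenvectors: (1,-1) for λ=3, (-1,2) for λ=1.
From the initial condition, c_1 = 15, c_2 = 10.
v(ln 4) = (15)(4^3)(-1) + (10)(4^1)(2) = -880.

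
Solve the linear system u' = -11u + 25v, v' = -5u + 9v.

u(t) = C_1e^(-t)sin(5t) + 2C_1e^(-t)cos(5t) + 2C_2e^(-t)sin(5t) - C_2e^(-t)cos(5t), v(t) = C_1e^(-t)cos(5t) + C_2e^(-t)sin(5t)

Coefficient matrix A = [[-11, 25], [-5, 9]].
Characteristic polynomial det(A - λI) = λ^2 + 2λ + 26 = 0.
Eigenvalues λ = -1 ± 5i (complex conjugate pair).
For λ=-1+5i: an eigenvector is (2,1) - i(1,0) = (2 - i, 1).
A real fundamental pair from Re and Im of e^((-1+5i)t)v: X_1 = e^(-t)(cos(5t)·(2,1) + sin(5t)·(1,0)), X_2 = e^(-t)(sin(5t)·(2,1) - cos(5t)·(1,0)).
General solution: C_1X_1 + C_2X_2.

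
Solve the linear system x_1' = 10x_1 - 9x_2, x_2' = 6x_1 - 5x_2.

Coefficient matrix A = [[10, -9], [6, -5]].
Characteristic polynomial det(A - λI) = λ^2 - 5λ + 4 = 0.
Eigenvalues λ = 4, 1.
For λ=4: (A-λI) row 1 is [6, -9], so an eigenvector is (3, 2).
For λ=1: (A-λI) row 1 is [9, -9], so an eigenvector is (1, 1).
General solution: c_1e^(4t)(3,2) + c_2e^(t)(1,1).

x_1(t) = 3c_1e^(4t) + c_2e^(t), x_2(t) = 2c_1e^(4t) + c_2e^(t)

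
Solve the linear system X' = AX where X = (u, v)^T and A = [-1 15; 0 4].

u(t) = 3C_1e^(4t) + C_2e^(-t), v(t) = C_1e^(4t)

Coefficient matrix A = [[-1, 15], [0, 4]].
Characteristic polynomial det(A - λI) = λ^2 - 3λ - 4 = 0.
Eigenvalues λ = 4, -1.
For λ=4: (A-λI) row 1 is [-5, 15], so an eigenvector is (3, 1).
For λ=-1: (A-λI) row 1 is [0, 15], so an eigenvector is (1, 0).
General solution: C_1e^(4t)(3,1) + C_2e^(-t)(1,0).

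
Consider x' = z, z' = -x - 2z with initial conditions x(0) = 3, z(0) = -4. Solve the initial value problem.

x(t) = -te^(-t) + 3e^(-t), z(t) = te^(-t) - 4e^(-t)

Coefficient matrix A = [[0, 1], [-1, -2]].
Characteristic polynomial det(A - λI) = λ^2 + 2λ + 1 = 0.
Single eigenvalue λ = -1 with algebraic multiplicity 2.
Eigenvector v = (1,-1); generalized eigenvector w with (A-λI)w=v is (1,0).
General solution: e^(-t)[C_1·v + C_2·(t·v + w)].
Applying x(0)=3, z(0)=-4 gives C_1=4, C_2=-1.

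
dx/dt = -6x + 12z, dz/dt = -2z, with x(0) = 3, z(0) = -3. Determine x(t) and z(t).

Coefficient matrix A = [[-6, 12], [0, -2]].
Characteristic polynomial det(A - λI) = λ^2 + 8λ + 12 = 0.
Eigenvalues λ = -2, -6.
For λ=-2: (A-λI) row 1 is [-4, 12], so an eigenvector is (-3, -1).
For λ=-6: (A-λI) row 1 is [0, 12], so an eigenvector is (1, 0).
General solution: K_1e^(-2t)(-3,-1) + K_2e^(-6t)(1,0).
Applying x(0)=3, z(0)=-3 gives K_1=3, K_2=12.

x(t) = -9e^(-2t) + 12e^(-6t), z(t) = -3e^(-2t)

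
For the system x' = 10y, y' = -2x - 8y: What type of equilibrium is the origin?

A = [[0,10],[-2,-8]]; det(A-λI) = λ^2 + 8λ + 20.
λ = -4 ± 2i: negative real part.

stable spiral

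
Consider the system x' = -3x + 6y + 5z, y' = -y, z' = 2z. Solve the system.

Coefficient matrix A = [[-3, 6, 5], [0, -1, 0], [0, 0, 2]].
det(A - λI) = 0 gives eigenvalues λ = -1, -3, 2.
For λ=-1: eigenvector (3,1,0).
For λ=-3: eigenvector (1,0,0).
For λ=2: eigenvector (1,0,1).
General solution: C_1e^(-t)(3,1,0) + C_2e^(-3t)(1,0,0) + C_3e^(2t)(1,0,1).

x(t) = 3C_1e^(-t) + C_2e^(-3t) + C_3e^(2t), y(t) = C_1e^(-t), z(t) = C_3e^(2t)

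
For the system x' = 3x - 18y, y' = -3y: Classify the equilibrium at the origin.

A = [[3,-18],[0,-3]]; det(A-λI) = λ^2 - 9.
λ = 3, -3: opposite signs.

saddle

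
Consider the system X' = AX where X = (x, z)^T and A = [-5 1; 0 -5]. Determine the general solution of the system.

x(t) = -K_1e^(-5t) - K_2te^(-5t) - 3K_2e^(-5t), z(t) = -K_2e^(-5t)

Coefficient matrix A = [[-5, 1], [0, -5]].
Characteristic polynomial det(A - λI) = λ^2 + 10λ + 25 = 0.
Single eigenvalue λ = -5 with algebraic multiplicity 2.
Eigenvector v = (-1,0); generalized eigenvector w with (A-λI)w=v is (-3,-1).
General solution: e^(-5t)[K_1·v + K_2·(t·v + w)].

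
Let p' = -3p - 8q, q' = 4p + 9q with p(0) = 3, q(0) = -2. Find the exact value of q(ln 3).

A = [[-3,-8],[4,9]]; eigenvalues λ = 5, 1.
Eigenvectors: (1,-1) for λ=5, (2,-1) for λ=1.
From the initial condition, c_1 = 1, c_2 = 1.
q(ln 3) = (1)(3^5)(-1) + (1)(3^1)(-1) = -246.

-246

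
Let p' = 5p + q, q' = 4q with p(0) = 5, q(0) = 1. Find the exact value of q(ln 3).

A = [[5,1],[0,4]]; eigenvalues λ = 4, 5.
Eigenvectors: (-1,1) for λ=4, (-1,0) for λ=5.
From the initial condition, c_1 = 1, c_2 = -6.
q(ln 3) = (1)(3^4)(1) + (-6)(3^5)(0) = 81.

81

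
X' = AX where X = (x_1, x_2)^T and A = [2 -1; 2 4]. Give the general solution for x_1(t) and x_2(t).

Coefficient matrix A = [[2, -1], [2, 4]].
Characteristic polynomial det(A - λI) = λ^2 - 6λ + 10 = 0.
Eigenvalues λ = 3 ± i (complex conjugate pair).
For λ=3+i: an eigenvector is (0,1) - i(-1,1) = (0 + i, 1 - i).
A real fundamental pair from Re and Im of e^((3+i)t)v: X_1 = e^(3t)(cos(t)·(0,1) + sin(t)·(-1,1)), X_2 = e^(3t)(sin(t)·(0,1) - cos(t)·(-1,1)).
General solution: K_1X_1 + K_2X_2.

x_1(t) = -K_1e^(3t)sin(t) + K_2e^(3t)cos(t), x_2(t) = K_1e^(3t)sin(t) + K_1e^(3t)cos(t) + K_2e^(3t)sin(t) - K_2e^(3t)cos(t)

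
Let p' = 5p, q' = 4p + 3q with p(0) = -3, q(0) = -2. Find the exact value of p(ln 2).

A = [[5,0],[4,3]]; eigenvalues λ = 5, 3.
Eigenvectors: (1,2) for λ=5, (0,-1) for λ=3.
From the initial condition, c_1 = -3, c_2 = -4.
p(ln 2) = (-3)(2^5)(1) + (-4)(2^3)(0) = -96.

-96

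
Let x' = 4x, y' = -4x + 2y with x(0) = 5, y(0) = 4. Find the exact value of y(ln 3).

-684

A = [[4,0],[-4,2]]; eigenvalues λ = 4, 2.
Eigenvectors: (1,-2) for λ=4, (0,1) for λ=2.
From the initial condition, c_1 = 5, c_2 = 14.
y(ln 3) = (5)(3^4)(-2) + (14)(3^2)(1) = -684.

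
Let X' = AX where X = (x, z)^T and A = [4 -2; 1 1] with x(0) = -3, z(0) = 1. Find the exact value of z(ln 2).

A = [[4,-2],[1,1]]; eigenvalues λ = 3, 2.
Eigenvectors: (-2,-1) for λ=3, (-1,-1) for λ=2.
From the initial condition, c_1 = 4, c_2 = -5.
z(ln 2) = (4)(2^3)(-1) + (-5)(2^2)(-1) = -12.

-12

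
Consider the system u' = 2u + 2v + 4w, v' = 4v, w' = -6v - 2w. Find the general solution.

Coefficient matrix A = [[2, 2, 4], [0, 4, 0], [0, -6, -2]].
det(A - λI) = 0 gives eigenvalues λ = 2, 4, -2.
For λ=2: eigenvector (1,0,0).
For λ=4: eigenvector (-1,1,-1).
For λ=-2: eigenvector (-1,0,1).
General solution: c_1e^(2t)(1,0,0) + c_2e^(4t)(-1,1,-1) + c_3e^(-2t)(-1,0,1).

u(t) = c_1e^(2t) - c_2e^(4t) - c_3e^(-2t), v(t) = c_2e^(4t), w(t) = -c_2e^(4t) + c_3e^(-2t)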